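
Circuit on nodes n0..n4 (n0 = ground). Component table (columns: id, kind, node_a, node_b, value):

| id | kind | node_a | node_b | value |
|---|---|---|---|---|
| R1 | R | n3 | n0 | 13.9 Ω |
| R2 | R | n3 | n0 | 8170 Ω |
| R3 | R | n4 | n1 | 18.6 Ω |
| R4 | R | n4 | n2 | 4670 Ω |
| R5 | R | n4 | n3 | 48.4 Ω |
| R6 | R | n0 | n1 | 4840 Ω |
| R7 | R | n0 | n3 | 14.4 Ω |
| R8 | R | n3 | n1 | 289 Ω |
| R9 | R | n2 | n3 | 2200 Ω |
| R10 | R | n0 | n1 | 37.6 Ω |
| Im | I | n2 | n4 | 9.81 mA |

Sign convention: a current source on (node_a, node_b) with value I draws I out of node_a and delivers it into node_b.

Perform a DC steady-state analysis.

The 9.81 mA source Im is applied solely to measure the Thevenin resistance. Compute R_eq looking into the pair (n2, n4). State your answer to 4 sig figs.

Element admittances at DC:
  Y(R1) = 0.07194 S between n3,n0
  Y(R2) = 0.0001224 S between n3,n0
  Y(R3) = 0.05376 S between n4,n1
  Y(R4) = 0.0002141 S between n4,n2
  Y(R5) = 0.02066 S between n4,n3
  Y(R6) = 0.0002066 S between n0,n1
  Y(R7) = 0.06944 S between n0,n3
  Y(R8) = 0.003460 S between n3,n1
  Y(R9) = 0.0004545 S between n2,n3
  Y(R10) = 0.02660 S between n0,n1
  Im: injects 0.00981 A into n4 (from n2)
Assemble and solve the 4×4 MNA system:
  V(n1)=0.09860  V(n2)=-14.63  V(n3)=-0.01868  V(n4)=0.1553

R_eq = 1508. Ω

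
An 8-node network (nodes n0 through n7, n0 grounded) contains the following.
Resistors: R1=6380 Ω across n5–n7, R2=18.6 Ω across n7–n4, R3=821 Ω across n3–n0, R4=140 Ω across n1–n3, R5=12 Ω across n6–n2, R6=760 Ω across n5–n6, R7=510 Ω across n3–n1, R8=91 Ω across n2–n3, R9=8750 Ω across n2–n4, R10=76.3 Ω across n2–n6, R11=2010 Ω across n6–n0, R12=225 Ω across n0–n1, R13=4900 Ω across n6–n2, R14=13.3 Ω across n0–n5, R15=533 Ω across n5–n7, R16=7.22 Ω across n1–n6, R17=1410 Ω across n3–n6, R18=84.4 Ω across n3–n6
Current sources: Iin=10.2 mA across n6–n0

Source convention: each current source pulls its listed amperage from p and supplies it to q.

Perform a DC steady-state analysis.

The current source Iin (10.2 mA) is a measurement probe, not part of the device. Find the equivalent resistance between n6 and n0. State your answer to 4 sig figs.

Apply KCL at each of the 7 non-ground nodes and solve the resulting linear system.
Node n1: branches {R4, R7, R12, R16} → V_1 = -1.342
Node n2: branches {R5, R8, R9, R10, R13} → V_2 = -1.378
Node n3: branches {R3, R4, R7, R8, R17, R18} → V_3 = -1.322
Node n4: branches {R2, R9} → V_4 = -0.1003
Node n5: branches {R1, R6, R14, R15} → V_5 = -0.02575
Node n6: branches {R5, R6, R10, R11, R13, R16, R17, R18, Iin} → V_6 = -1.386
Node n7: branches {R1, R2, R15} → V_7 = -0.09760

R_eq = 135.9 Ω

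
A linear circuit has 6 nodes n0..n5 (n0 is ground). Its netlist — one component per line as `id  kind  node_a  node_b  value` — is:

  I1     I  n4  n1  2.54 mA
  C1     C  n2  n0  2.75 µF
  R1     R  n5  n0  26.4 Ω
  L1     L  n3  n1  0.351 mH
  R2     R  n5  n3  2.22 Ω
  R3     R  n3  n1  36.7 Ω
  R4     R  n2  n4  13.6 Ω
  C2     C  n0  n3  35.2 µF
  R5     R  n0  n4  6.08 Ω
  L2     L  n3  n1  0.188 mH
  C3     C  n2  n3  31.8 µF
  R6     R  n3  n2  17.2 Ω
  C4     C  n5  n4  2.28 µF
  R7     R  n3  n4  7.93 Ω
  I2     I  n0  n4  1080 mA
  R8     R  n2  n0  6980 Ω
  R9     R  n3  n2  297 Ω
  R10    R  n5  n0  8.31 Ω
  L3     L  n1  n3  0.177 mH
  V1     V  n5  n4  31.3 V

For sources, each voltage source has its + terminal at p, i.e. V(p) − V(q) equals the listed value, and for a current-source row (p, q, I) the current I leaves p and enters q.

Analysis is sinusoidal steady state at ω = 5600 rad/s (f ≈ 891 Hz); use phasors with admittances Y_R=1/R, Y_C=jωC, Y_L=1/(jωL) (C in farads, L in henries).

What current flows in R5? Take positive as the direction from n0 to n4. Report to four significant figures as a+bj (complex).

Apply KCL at each of the 5 non-ground nodes and solve the resulting linear system.
Node n1: branches {I1, L1, R3, L2, L3} → V_1 = 5.131-5.449j
Node n2: branches {C1, R4, C3, R6, R8, R9} → V_2 = 1.578+0.2754j
Node n3: branches {L1, R2, R3, C2, L2, C3, R6, R7, R9, L3} → V_3 = 5.131-5.450j
Node n4: branches {I1, R4, R5, C4, R7, I2, V1} → V_4 = -15.32-3.210j
Node n5: branches {R1, R2, C4, R10, V1} → V_5 = 15.98-3.210j
Source currents: i(V1)=-7.417-0.9012j

2.519+0.5279j A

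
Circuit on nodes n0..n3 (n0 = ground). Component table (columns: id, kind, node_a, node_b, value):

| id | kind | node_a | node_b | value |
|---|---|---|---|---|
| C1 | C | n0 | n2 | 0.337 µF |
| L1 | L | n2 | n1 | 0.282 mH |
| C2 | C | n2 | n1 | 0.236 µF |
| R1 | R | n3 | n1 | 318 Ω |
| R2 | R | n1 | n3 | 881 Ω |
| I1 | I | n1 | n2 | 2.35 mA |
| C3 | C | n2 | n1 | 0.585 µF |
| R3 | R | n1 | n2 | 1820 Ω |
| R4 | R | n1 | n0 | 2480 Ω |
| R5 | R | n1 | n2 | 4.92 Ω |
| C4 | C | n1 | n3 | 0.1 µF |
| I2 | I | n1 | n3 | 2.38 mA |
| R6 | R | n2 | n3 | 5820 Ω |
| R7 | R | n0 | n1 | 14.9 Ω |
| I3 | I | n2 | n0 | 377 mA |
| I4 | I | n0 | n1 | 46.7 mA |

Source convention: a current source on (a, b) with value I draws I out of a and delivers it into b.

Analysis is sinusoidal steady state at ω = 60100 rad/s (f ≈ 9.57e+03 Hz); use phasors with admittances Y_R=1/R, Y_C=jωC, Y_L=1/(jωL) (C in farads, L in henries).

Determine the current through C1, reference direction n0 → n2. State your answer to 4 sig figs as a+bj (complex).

0.04574+0.1185j A

MNA unknowns: 3 node voltages V₁..V_3
C1: Y=0.000+0.02025j on G[0,2]
L1: Y=0.000-0.05900j on G[2,1]
C2: Y=0.000+0.01418j on G[2,1]
R1: Y=0.003145+0.000j on G[3,1]
R2: Y=0.001135+0.000j on G[1,3]
I1: z[1]−=0.00235, z[2]+=0.00235
C3: Y=0.000+0.03516j on G[2,1]
R3: Y=0.0005495+0.000j on G[1,2]
R4: Y=0.0004032+0.000j on G[1,0]
R5: Y=0.2033+0.000j on G[1,2]
C4: Y=0.000+0.006010j on G[1,3]
I2: z[1]−=0.00238, z[3]+=0.00238
R6: Y=0.0001718+0.000j on G[2,3]
R7: Y=0.06711+0.000j on G[0,1]
I3: z[2]−=0.377, z[0]+=0.377
I4: z[0]−=0.0467, z[1]+=0.0467
solve → V1=-4.215+1.755j, V2=-5.851+2.258j, V3=-4.038+1.536j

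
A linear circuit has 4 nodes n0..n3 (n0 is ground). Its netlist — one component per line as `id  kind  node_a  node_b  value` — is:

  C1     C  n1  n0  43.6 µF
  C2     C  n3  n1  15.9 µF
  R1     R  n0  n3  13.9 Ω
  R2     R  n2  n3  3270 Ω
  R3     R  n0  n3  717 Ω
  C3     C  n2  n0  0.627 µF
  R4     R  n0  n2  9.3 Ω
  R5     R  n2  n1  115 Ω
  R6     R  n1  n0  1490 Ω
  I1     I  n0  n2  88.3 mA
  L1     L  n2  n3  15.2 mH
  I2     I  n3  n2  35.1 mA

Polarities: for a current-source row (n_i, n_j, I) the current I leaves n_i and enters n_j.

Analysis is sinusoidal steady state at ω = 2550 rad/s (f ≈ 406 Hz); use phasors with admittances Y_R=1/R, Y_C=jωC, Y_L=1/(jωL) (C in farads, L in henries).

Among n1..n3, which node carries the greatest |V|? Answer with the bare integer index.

MNA unknowns: 3 node voltages V₁..V_3
C1: Y=0.000+0.1112j on G[1,0]
C2: Y=0.000+0.04054j on G[3,1]
R1: Y=0.07194+0.000j on G[0,3]
R2: Y=0.0003058+0.000j on G[2,3]
R3: Y=0.001395+0.000j on G[0,3]
C3: Y=0.000+0.001599j on G[2,0]
R4: Y=0.1075+0.000j on G[0,2]
R5: Y=0.008696+0.000j on G[2,1]
R6: Y=0.0006711+0.000j on G[1,0]
I1: z[0]−=0.0883, z[2]+=0.0883
L1: Y=0.000-0.02580j on G[2,3]
I2: z[3]−=0.0351, z[2]+=0.0351
solve → V1=-0.07378-0.1364j, V2=0.9328+0.2634j, V3=-0.3641-0.2934j

2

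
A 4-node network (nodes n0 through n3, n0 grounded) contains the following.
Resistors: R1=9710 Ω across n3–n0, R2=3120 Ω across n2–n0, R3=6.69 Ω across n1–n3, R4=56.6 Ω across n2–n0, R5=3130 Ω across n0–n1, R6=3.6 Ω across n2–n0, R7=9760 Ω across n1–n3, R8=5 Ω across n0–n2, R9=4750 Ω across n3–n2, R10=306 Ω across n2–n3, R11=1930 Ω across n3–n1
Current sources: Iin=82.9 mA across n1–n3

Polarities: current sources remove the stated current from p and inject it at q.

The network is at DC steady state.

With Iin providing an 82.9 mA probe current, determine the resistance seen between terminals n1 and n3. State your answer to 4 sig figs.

R_eq = 6.649 Ω

Apply KCL at each of the 3 non-ground nodes and solve the resulting linear system.
Node n1: branches {R3, R5, R7, R11, Iin} → V_1 = -0.5058
Node n2: branches {R2, R4, R6, R8, R9, R10} → V_2 = 0.0003165
Node n3: branches {R1, R3, R7, R9, R10, R11, Iin} → V_3 = 0.04543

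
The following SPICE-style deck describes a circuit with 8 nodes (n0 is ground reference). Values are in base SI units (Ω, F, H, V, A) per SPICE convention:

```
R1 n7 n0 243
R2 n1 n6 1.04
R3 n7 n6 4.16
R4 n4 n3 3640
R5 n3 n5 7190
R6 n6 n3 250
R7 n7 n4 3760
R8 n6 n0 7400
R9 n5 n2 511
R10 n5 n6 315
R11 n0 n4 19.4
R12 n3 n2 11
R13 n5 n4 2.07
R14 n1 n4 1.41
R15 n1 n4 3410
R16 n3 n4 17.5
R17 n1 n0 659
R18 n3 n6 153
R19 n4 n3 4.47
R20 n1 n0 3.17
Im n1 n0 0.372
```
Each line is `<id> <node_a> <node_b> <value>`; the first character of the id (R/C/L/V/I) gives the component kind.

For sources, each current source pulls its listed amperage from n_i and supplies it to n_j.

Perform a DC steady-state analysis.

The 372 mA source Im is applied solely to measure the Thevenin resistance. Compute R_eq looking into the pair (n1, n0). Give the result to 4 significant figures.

Element admittances at DC:
  Y(R1) = 0.004115 S between n7,n0
  Y(R2) = 0.9615 S between n1,n6
  Y(R3) = 0.2404 S between n7,n6
  Y(R4) = 0.0002747 S between n4,n3
  Y(R5) = 0.0001391 S between n3,n5
  Y(R6) = 0.004000 S between n6,n3
  Y(R7) = 0.0002660 S between n7,n4
  Y(R8) = 0.0001351 S between n6,n0
  Y(R9) = 0.001957 S between n5,n2
  Y(R10) = 0.003175 S between n5,n6
  Y(R11) = 0.05155 S between n0,n4
  Y(R12) = 0.09091 S between n3,n2
  Y(R13) = 0.4831 S between n5,n4
  Y(R14) = 0.7092 S between n1,n4
  Y(R15) = 0.0002933 S between n1,n4
  Y(R16) = 0.05714 S between n3,n4
  Y(R17) = 0.001517 S between n1,n0
  Y(R18) = 0.006536 S between n3,n6
  Y(R19) = 0.2237 S between n4,n3
  Y(R20) = 0.3155 S between n1,n0
  Im: injects 0.372 A into n0 (from n1)
Assemble and solve the 7×7 MNA system:
  V(n1)=-1.007  V(n2)=-0.9425  V(n3)=-0.9425  V(n4)=-0.9403  V(n5)=-0.9407  V(n6)=-1.002  V(n7)=-0.9853

R_eq = 2.708 Ω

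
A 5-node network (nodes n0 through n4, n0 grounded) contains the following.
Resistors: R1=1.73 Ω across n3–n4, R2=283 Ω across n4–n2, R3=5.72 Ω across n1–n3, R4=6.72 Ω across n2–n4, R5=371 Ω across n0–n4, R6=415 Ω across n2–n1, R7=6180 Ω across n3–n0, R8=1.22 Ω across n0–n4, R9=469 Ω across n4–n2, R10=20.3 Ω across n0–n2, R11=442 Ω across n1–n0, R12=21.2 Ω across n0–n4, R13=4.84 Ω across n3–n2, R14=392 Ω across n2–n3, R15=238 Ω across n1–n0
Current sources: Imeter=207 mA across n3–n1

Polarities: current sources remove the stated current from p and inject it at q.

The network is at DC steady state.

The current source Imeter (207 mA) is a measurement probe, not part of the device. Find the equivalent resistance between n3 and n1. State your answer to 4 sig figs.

R_eq = 5.448 Ω

Element admittances at DC:
  Y(R1) = 0.5780 S between n3,n4
  Y(R2) = 0.003534 S between n4,n2
  Y(R3) = 0.1748 S between n1,n3
  Y(R4) = 0.1488 S between n2,n4
  Y(R5) = 0.002695 S between n0,n4
  Y(R6) = 0.002410 S between n2,n1
  Y(R7) = 0.0001618 S between n3,n0
  Y(R8) = 0.8197 S between n0,n4
  Y(R9) = 0.002132 S between n4,n2
  Y(R10) = 0.04926 S between n0,n2
  Y(R11) = 0.002262 S between n1,n0
  Y(R12) = 0.04717 S between n0,n4
  Y(R13) = 0.2066 S between n3,n2
  Y(R14) = 0.002551 S between n2,n3
  Y(R15) = 0.004202 S between n1,n0
  Imeter: injects 0.207 A into n1 (from n3)
Assemble and solve the 4×4 MNA system:
  V(n1)=1.108  V(n2)=-0.006579  V(n3)=-0.02002  V(n4)=-0.007858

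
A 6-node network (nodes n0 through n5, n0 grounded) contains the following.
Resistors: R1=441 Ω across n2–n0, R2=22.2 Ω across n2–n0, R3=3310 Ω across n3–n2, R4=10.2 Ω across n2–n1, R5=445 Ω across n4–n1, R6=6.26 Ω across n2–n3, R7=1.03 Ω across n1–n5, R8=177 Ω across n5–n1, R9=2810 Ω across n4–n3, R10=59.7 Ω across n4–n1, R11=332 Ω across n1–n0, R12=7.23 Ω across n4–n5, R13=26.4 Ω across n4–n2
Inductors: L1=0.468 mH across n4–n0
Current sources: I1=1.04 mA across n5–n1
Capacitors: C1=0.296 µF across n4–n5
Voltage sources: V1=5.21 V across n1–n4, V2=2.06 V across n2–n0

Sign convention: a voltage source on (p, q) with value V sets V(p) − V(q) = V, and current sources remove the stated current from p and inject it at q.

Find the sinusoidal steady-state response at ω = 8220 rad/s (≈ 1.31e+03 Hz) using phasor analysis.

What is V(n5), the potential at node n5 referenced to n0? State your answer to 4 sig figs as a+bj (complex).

Apply KCL at each of the 5 non-ground nodes and solve the resulting linear system.
Node n1: branches {R4, R5, I1, R7, R8, R10, R11, V1} → V_1 = 4.816-0.7345j
Node n2: branches {R1, R2, R3, R4, R6, R13, V2} → V_2 = 2.060+0.000j
Node n3: branches {R3, R6, R9} → V_3 = 2.055-0.001630j
Node n4: branches {R5, L1, R9, C1, R10, R12, R13, V1} → V_4 = -0.3936-0.7345j
Node n5: branches {I1, R7, R8, C1, R12} → V_5 = 4.169-0.7445j
Source currents: i(V1)=-1.015+0.06450j, i(V2)=0.07896-0.1001j

4.169-0.7445j V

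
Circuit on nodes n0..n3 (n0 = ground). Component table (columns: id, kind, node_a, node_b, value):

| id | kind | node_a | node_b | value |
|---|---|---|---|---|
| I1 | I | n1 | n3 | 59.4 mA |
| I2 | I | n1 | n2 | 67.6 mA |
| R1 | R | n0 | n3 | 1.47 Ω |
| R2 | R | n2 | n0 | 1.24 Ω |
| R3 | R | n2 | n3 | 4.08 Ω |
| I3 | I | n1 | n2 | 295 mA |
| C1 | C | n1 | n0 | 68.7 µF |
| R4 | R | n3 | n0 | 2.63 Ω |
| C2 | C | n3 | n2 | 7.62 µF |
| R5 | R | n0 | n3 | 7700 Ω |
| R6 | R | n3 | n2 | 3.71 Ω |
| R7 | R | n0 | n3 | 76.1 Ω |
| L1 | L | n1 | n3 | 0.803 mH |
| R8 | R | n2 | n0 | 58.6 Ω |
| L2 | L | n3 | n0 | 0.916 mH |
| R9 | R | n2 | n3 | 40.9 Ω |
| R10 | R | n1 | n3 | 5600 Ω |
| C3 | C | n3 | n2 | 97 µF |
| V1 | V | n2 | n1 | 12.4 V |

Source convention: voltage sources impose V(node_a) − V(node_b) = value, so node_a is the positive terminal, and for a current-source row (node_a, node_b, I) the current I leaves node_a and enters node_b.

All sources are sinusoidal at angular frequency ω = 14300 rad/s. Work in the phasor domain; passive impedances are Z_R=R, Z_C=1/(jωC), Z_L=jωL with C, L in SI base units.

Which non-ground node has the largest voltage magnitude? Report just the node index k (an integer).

1

Apply KCL at each of the 3 non-ground nodes and solve the resulting linear system.
Node n1: branches {I1, I2, I3, C1, L1, R10, V1} → V_1 = -8.724+4.567j
Node n2: branches {I2, R2, R3, I3, C2, R6, R8, R9, C3, V1} → V_2 = 3.676+4.567j
Node n3: branches {I1, R1, R3, R4, C2, R5, R6, R7, L1, L2, R9, R10, C3} → V_3 = 1.036+4.552j
Source currents: i(V1)=-4.066-7.720j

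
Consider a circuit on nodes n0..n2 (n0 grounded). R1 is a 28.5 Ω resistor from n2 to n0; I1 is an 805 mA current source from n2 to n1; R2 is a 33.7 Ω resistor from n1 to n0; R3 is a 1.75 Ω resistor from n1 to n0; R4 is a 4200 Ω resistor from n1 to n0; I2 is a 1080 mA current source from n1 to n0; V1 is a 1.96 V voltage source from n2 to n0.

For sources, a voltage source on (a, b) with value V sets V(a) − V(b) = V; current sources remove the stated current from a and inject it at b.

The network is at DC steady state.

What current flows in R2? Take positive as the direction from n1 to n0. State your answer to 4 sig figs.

-0.01357 A

MNA unknowns: 2 node voltages V₁..V_2 plus 1 source current (V1)
R1: Y=0.03509 on G[2,0]
I1: z[2]−=0.805, z[1]+=0.805
R2: Y=0.02967 on G[1,0]
R3: Y=0.5714 on G[1,0]
R4: Y=0.0002381 on G[1,0]
I2: z[1]−=1.08, z[0]+=1.08
V1: row V2−V0=1.96, i_V1 at 2,0
solve → V1=-0.4573, V2=1.960
aux → i_V1=-0.8738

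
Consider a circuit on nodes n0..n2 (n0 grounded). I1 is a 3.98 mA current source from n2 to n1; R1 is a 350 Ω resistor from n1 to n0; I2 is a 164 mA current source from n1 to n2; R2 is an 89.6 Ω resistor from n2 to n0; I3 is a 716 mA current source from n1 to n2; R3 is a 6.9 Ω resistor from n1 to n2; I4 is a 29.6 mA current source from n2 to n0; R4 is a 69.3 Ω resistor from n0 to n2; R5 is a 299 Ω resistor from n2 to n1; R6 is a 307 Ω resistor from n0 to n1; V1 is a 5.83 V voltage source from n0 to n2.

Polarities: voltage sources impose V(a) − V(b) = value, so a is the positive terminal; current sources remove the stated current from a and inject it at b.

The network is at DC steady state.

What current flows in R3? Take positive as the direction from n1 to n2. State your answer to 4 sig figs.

Apply KCL at each of the 2 non-ground nodes and solve the resulting linear system.
Node n1: branches {I1, R1, I2, I3, R3, R5, R6} → V_1 = -11.27
Node n2: branches {I1, I2, R2, I3, R3, I4, R4, R5, V1} → V_2 = -5.830
Source currents: i(V1)=-0.1885

-0.7889 A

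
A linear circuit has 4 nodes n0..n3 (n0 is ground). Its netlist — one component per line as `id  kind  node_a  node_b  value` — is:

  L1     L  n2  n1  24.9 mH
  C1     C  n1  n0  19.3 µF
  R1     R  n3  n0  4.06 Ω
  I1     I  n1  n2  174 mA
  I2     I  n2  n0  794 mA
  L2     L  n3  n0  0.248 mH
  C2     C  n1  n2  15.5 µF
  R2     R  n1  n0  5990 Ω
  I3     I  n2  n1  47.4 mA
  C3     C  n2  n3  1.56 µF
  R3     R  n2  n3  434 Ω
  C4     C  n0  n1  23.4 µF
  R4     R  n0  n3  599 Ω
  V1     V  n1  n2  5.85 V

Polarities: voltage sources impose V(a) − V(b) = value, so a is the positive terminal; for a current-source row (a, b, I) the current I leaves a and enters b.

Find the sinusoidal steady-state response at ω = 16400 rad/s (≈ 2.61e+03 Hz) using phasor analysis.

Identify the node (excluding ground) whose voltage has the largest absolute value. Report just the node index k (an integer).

Element admittances at ω=16400 rad/s:
  Y(L1) = 0.000-0.002449j S between n2,n1
  Y(C1) = 0.000+0.3165j S between n1,n0
  Y(R1) = 0.2463+0.000j S between n3,n0
  I1: injects 0.174 A into n2 (from n1)
  I2: injects 0.794 A into n0 (from n2)
  Y(L2) = 0.000-0.2459j S between n3,n0
  Y(C2) = 0.000+0.2542j S between n1,n2
  Y(R2) = 0.0001669+0.000j S between n1,n0
  I3: injects 0.0474 A into n1 (from n2)
  Y(C3) = 0.000+0.02558j S between n2,n3
  Y(R3) = 0.002304+0.000j S between n2,n3
  Y(C4) = 0.000+0.3838j S between n0,n1
  Y(R4) = 0.001669+0.000j S between n0,n3
  V1: constraint V(n1)−V(n2) = 5.85
Assemble and solve the 4×4 MNA system:
  V(n1)=0.2080+1.061j  V(n2)=-5.642+1.061j  V(n3)=0.1908-0.3990j
  i(V1)=0.6166-1.619j

2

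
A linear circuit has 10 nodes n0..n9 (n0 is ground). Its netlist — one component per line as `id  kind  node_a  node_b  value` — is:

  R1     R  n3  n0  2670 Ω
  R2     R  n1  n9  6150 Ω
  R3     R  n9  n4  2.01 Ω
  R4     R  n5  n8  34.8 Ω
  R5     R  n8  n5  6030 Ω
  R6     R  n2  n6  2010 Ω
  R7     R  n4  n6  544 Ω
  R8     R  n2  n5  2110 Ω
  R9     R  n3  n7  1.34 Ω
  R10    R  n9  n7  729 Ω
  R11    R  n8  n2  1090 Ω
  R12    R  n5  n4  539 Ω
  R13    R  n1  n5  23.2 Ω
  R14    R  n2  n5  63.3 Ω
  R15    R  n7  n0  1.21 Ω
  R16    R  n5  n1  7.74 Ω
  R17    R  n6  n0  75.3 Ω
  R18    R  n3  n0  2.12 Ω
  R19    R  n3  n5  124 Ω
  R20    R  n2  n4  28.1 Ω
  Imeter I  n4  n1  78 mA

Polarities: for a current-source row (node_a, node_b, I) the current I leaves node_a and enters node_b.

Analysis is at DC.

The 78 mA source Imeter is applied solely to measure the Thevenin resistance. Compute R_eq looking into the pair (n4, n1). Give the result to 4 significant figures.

Apply KCL at each of the 9 non-ground nodes and solve the resulting linear system.
Node n1: branches {R2, R13, R16, Imeter} → V_1 = 1.843
Node n2: branches {R6, R8, R11, R14, R20} → V_2 = -1.916
Node n3: branches {R1, R9, R18, R19} → V_3 = 0.01027
Node n4: branches {R3, R7, R12, R20, Imeter} → V_4 = -3.533
Node n5: branches {R4, R5, R8, R12, R13, R14, R16, R19} → V_5 = 1.395
Node n6: branches {R6, R7, R17} → V_6 = -0.4769
Node n7: branches {R9, R10, R15} → V_7 = 0.001799
Node n8: branches {R4, R5, R11} → V_8 = 1.293
Node n9: branches {R2, R3, R10} → V_9 = -3.521

R_eq = 68.91 Ω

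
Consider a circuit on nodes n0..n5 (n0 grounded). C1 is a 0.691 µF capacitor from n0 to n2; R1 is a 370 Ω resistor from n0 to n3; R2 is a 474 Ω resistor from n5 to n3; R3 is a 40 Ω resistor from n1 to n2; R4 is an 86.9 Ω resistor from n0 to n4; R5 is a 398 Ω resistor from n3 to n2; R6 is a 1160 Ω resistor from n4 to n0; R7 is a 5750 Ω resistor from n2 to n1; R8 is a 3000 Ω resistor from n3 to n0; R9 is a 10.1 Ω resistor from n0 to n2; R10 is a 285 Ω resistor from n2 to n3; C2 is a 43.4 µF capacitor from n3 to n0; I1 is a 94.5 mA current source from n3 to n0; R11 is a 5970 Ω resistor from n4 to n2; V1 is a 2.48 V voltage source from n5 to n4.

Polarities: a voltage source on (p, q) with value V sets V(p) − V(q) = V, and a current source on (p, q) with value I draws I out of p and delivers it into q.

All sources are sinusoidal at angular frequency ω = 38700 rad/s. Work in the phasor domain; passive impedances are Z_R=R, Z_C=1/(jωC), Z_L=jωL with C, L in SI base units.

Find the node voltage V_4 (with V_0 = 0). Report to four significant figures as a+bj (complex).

Apply KCL at each of the 5 non-ground nodes and solve the resulting linear system.
Node n1: branches {R3, R7} → V_1 = 0.0001830+0.003033j
Node n2: branches {C1, R3, R5, R7, R9, R10, R11} → V_2 = 0.0001830+0.003033j
Node n3: branches {R1, R2, R5, R8, R10, C2, I1} → V_3 = -0.0003357+0.05359j
Node n4: branches {R4, R6, R11, V1} → V_4 = -0.3573+0.007754j
Node n5: branches {R2, V1} → V_5 = 2.123+0.007754j
Source currents: i(V1)=-0.004479+9.671e-05j

-0.3573+0.007754j V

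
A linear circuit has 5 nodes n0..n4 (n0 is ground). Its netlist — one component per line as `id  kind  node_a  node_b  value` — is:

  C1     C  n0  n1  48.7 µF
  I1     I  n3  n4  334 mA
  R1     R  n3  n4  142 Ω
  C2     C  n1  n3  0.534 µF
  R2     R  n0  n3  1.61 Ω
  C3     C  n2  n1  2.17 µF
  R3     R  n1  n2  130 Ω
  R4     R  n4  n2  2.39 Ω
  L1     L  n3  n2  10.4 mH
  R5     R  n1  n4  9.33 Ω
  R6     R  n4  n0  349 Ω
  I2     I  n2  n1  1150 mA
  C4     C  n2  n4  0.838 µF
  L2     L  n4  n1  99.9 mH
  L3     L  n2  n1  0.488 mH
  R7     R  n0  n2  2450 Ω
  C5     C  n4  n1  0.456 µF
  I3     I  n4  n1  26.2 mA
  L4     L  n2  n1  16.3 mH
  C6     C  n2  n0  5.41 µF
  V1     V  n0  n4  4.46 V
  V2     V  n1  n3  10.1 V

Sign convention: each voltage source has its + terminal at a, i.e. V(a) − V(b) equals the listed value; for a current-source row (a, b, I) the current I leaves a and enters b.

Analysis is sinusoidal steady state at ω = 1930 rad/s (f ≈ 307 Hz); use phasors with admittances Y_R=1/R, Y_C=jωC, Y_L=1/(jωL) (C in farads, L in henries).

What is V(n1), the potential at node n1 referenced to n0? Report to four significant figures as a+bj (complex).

3.719+0.9772j V

MNA unknowns: 4 node voltages V₁..V_4 plus 2 source currents (V1, V2)
C1: Y=0.000+0.09399j on G[0,1]
I1: z[3]−=0.334, z[4]+=0.334
R1: Y=0.007042+0.000j on G[3,4]
C2: Y=0.000+0.001031j on G[1,3]
R2: Y=0.6211+0.000j on G[0,3]
C3: Y=0.000+0.004188j on G[2,1]
R3: Y=0.007692+0.000j on G[1,2]
R4: Y=0.4184+0.000j on G[4,2]
L1: Y=0.000-0.04982j on G[3,2]
R5: Y=0.1072+0.000j on G[1,4]
R6: Y=0.002865+0.000j on G[4,0]
I2: z[2]−=1.15, z[1]+=1.15
C4: Y=0.000+0.001617j on G[2,4]
L2: Y=0.000-0.005187j on G[4,1]
L3: Y=0.000-1.062j on G[2,1]
R7: Y=0.0004082+0.000j on G[0,2]
C5: Y=0.000+0.0008801j on G[4,1]
I3: z[4]−=0.0262, z[1]+=0.0262
L4: Y=0.000-0.03179j on G[2,1]
C6: Y=0.000+0.01044j on G[2,0]
V1: row V0−V4=4.46, i_V1 at 0,4
V2: row V1−V3=10.1, i_V2 at 1,3
solve → V1=3.719+0.9772j, V2=2.347-2.551j, V3=-6.381+0.9772j, V4=-4.460+0.000j
aux → i_V1=-4.040+0.9800j, i_V2=-3.467+1.038j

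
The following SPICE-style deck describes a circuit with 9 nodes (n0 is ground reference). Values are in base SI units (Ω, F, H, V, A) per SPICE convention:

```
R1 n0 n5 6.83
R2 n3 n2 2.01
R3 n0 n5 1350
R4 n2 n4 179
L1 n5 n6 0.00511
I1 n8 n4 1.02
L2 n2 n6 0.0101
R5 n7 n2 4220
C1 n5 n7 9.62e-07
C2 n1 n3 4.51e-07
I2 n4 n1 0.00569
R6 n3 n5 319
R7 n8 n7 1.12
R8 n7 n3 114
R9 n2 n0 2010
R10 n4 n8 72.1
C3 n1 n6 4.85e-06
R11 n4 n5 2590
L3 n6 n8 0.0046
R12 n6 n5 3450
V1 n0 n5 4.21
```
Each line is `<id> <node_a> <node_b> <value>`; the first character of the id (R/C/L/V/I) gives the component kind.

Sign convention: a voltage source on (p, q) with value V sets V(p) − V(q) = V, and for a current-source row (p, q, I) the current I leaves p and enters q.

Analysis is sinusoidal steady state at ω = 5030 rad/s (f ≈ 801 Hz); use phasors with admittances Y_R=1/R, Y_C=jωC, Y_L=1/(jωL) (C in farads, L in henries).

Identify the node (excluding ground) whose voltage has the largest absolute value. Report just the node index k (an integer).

4

Apply KCL at each of the 8 non-ground nodes and solve the resulting linear system.
Node n1: branches {C2, I2, C3} → V_1 = -3.642-1.691j
Node n2: branches {R2, R4, L2, R5, R9} → V_2 = 4.003+4.130j
Node n3: branches {R2, C2, R6, R8} → V_3 = 3.775+3.893j
Node n4: branches {R4, I1, I2, R10, R11} → V_4 = 46.69-3.295j
Node n5: branches {R1, R3, L1, C1, R6, R11, R12, V1} → V_5 = -4.210+0.000j
Node n6: branches {L1, L2, C3, L3, R12} → V_6 = -4.331-1.977j
Node n7: branches {R5, C1, R7, R8} → V_7 = -7.751-6.256j
Node n8: branches {I1, R7, R10, L3} → V_8 = -7.834-6.377j
Source currents: i(V1)=-0.6175+0.002055j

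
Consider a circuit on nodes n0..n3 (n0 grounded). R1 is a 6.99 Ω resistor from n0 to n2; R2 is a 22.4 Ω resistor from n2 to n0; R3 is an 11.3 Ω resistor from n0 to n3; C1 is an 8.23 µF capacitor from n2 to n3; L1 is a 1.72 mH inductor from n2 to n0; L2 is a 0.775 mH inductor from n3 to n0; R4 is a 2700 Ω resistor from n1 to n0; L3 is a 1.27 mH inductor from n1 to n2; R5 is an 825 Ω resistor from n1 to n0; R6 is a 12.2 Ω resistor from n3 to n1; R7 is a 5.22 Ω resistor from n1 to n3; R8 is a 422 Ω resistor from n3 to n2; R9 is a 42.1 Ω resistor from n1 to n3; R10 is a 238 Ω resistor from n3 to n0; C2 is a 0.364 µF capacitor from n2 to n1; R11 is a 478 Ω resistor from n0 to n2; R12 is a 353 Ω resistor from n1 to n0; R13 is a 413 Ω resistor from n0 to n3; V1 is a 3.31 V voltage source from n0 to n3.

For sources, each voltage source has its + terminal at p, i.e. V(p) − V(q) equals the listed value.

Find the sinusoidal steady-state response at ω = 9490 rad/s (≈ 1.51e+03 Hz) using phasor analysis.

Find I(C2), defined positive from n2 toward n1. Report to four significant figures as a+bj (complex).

-0.002020+0.009710j A

MNA unknowns: 3 node voltages V₁..V_3 plus 1 source current (V1)
R1: Y=0.1431+0.000j on G[0,2]
R2: Y=0.04464+0.000j on G[2,0]
R3: Y=0.08850+0.000j on G[0,3]
C1: Y=0.000+0.07810j on G[2,3]
L1: Y=0.000-0.06126j on G[2,0]
L2: Y=0.000-0.1360j on G[3,0]
R4: Y=0.0003704+0.000j on G[1,0]
L3: Y=0.000-0.08297j on G[1,2]
R5: Y=0.001212+0.000j on G[1,0]
R6: Y=0.08197+0.000j on G[3,1]
R7: Y=0.1916+0.000j on G[1,3]
R8: Y=0.002370+0.000j on G[3,2]
R9: Y=0.02375+0.000j on G[1,3]
R10: Y=0.004202+0.000j on G[3,0]
C2: Y=0.000+0.003454j on G[2,1]
R11: Y=0.002092+0.000j on G[0,2]
R12: Y=0.002833+0.000j on G[1,0]
R13: Y=0.002421+0.000j on G[0,3]
V1: row V0−V3=3.31, i_V1 at 0,3
solve → V1=-3.107-0.7409j, V2=-0.2965-0.1561j, V3=-3.310+0.000j
aux → i_V1=-0.3944+0.4353j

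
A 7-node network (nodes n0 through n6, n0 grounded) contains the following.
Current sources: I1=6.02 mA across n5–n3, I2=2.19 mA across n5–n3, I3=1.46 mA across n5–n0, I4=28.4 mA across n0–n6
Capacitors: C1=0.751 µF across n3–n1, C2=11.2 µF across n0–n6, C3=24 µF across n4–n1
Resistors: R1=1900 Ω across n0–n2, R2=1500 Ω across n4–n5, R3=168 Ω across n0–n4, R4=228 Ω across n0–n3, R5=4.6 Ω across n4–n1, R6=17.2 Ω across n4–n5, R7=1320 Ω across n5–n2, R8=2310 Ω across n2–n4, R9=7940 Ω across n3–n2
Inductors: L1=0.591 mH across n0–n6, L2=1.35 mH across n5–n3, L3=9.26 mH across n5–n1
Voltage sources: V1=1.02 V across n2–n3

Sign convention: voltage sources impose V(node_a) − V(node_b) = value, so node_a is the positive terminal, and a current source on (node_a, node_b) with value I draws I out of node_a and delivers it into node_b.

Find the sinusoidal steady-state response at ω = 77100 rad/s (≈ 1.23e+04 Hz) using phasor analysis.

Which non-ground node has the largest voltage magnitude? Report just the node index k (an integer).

2

MNA unknowns: 6 node voltages V₁..V_6 plus 1 source current (V1)
I1: z[5]−=0.00602, z[3]+=0.00602
C1: Y=0.000+0.05790j on G[3,1]
R1: Y=0.0005263+0.000j on G[0,2]
R2: Y=0.0006667+0.000j on G[4,5]
C2: Y=0.000+0.8635j on G[0,6]
C3: Y=0.000+1.850j on G[4,1]
I2: z[5]−=0.00219, z[3]+=0.00219
R3: Y=0.005952+0.000j on G[0,4]
L1: Y=0.000-0.02195j on G[0,6]
R4: Y=0.004386+0.000j on G[0,3]
L2: Y=0.000-0.009608j on G[5,3]
R5: Y=0.2174+0.000j on G[4,1]
L3: Y=0.000-0.001401j on G[5,1]
R6: Y=0.05814+0.000j on G[4,5]
I3: z[5]−=0.00146, z[0]+=0.00146
R7: Y=0.0007576+0.000j on G[5,2]
R8: Y=0.0004329+0.000j on G[2,4]
I4: z[0]−=0.0284, z[6]+=0.0284
R9: Y=0.0001259+0.000j on G[3,2]
V1: row V2−V3=1.02, i_V1 at 2,3
solve → V1=-0.2026+0.06063j, V2=0.8614-0.07843j, V3=-0.1586-0.07843j, V4=-0.2046+0.06473j, V5=-0.3692+0.02501j, V6=0.000-0.03375j
aux → i_V1=-0.001976+0.0001816j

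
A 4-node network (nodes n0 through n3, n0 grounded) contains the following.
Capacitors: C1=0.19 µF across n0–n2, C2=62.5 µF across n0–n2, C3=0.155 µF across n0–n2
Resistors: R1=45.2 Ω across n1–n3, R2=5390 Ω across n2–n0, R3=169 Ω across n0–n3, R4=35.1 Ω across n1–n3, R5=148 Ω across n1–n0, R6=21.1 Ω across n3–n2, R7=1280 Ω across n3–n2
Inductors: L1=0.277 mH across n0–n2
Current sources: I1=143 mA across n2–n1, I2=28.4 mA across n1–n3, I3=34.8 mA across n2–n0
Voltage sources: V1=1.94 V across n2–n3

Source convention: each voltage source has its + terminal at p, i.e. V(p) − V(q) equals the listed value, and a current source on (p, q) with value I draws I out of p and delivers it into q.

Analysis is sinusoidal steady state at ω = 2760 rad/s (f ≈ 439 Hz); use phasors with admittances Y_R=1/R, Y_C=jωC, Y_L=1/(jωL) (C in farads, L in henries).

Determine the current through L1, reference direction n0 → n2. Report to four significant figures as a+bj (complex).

0.02911-0.0003095j A

MNA unknowns: 3 node voltages V₁..V_3 plus 1 source current (V1)
C1: Y=0.000+0.0005244j on G[0,2]
R1: Y=0.02212+0.000j on G[1,3]
R2: Y=0.0001855+0.000j on G[2,0]
C2: Y=0.000+0.1725j on G[0,2]
R3: Y=0.005917+0.000j on G[0,3]
L1: Y=0.000-1.308j on G[0,2]
R4: Y=0.02849+0.000j on G[1,3]
C3: Y=0.000+0.0004278j on G[0,2]
I1: z[2]−=0.143, z[1]+=0.143
R5: Y=0.006757+0.000j on G[1,0]
I2: z[1]−=0.0284, z[3]+=0.0284
R6: Y=0.04739+0.000j on G[3,2]
R7: Y=0.0007813+0.000j on G[3,2]
I3: z[2]−=0.0348, z[0]+=0.0348
V1: row V2−V3=1.94, i_V1 at 2,3
solve → V1=0.2858-0.01963j, V2=-0.0002366-0.02226j, V3=-1.940-0.02226j
aux → i_V1=-0.2460-0.0002644j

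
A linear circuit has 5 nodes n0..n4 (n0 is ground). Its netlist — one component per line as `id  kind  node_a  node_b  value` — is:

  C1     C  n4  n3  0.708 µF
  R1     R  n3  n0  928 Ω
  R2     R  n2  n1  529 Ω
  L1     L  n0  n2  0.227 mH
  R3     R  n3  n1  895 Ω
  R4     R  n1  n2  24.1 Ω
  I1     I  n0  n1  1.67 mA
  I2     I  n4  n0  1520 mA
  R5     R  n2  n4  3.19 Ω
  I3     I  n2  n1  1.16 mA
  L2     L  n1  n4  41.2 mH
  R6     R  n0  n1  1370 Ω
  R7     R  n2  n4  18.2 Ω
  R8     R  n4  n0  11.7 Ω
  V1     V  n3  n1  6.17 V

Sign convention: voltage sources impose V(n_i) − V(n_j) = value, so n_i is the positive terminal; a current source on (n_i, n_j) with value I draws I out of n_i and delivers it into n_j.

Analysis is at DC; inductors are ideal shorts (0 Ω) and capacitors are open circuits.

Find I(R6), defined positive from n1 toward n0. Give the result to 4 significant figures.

-0.002229 A

MNA unknowns: 4 node voltages V₁..V_4 plus 3 source currents (L1, L2, V1)
C1: Y=0.000 on G[4,3]
R1: Y=0.001078 on G[3,0]
R2: Y=0.001890 on G[2,1]
L1: row V0−V2=0, i_L1 at 0,2
R3: Y=0.001117 on G[3,1]
R4: Y=0.04149 on G[1,2]
I1: z[0]−=0.00167, z[1]+=0.00167
I2: z[4]−=1.52, z[0]+=1.52
R5: Y=0.3135 on G[2,4]
I3: z[2]−=0.00116, z[1]+=0.00116
L2: row V1−V4=0, i_L2 at 1,4
R6: Y=0.0007299 on G[0,1]
R7: Y=0.05495 on G[2,4]
R8: Y=0.08547 on G[4,0]
V1: row V3−V1=6.17, i_V1 at 3,1
solve → V1=-3.053, V2=0.000, V3=3.117, V4=-3.053
aux → i_L1=1.259, i_L2=0.1342, i_V1=-0.01025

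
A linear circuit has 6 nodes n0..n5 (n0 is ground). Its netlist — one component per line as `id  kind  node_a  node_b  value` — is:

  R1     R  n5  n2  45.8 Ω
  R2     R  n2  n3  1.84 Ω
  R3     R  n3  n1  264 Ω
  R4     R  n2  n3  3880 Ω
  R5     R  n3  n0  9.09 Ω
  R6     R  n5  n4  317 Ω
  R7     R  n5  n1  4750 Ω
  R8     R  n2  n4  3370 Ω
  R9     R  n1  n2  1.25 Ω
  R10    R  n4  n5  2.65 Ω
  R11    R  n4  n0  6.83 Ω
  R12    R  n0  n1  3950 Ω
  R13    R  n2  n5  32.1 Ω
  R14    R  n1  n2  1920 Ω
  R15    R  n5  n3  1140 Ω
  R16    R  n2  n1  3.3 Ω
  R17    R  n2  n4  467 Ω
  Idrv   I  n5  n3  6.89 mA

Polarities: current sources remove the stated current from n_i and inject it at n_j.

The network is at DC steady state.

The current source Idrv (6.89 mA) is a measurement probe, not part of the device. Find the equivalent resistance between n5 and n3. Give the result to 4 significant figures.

Apply KCL at each of the 5 non-ground nodes and solve the resulting linear system.
Node n1: branches {R3, R7, R9, R12, R14, R16} → V_1 = 0.02601
Node n2: branches {R1, R2, R4, R8, R9, R13, R14, R16, R17} → V_2 = 0.02601
Node n3: branches {R2, R3, R4, R5, R15, Idrv} → V_3 = 0.03205
Node n4: branches {R6, R8, R10, R11, R17} → V_4 = -0.02412
Node n5: branches {R1, R6, R7, R10, R13, R15, Idrv} → V_5 = -0.03373

R_eq = 9.547 Ω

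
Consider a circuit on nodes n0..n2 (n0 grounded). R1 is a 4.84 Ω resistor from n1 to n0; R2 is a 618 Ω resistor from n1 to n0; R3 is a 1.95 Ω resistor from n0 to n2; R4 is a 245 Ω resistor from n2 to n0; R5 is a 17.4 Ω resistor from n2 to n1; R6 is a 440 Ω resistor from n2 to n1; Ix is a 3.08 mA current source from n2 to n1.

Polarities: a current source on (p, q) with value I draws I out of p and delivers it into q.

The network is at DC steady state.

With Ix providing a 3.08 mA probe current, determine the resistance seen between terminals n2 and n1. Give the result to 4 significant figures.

R_eq = 4.804 Ω

Apply KCL at each of the 2 non-ground nodes and solve the resulting linear system.
Node n1: branches {R1, R2, R5, R6, Ix} → V_1 = 0.01055
Node n2: branches {R3, R4, R5, R6, Ix} → V_2 = -0.004249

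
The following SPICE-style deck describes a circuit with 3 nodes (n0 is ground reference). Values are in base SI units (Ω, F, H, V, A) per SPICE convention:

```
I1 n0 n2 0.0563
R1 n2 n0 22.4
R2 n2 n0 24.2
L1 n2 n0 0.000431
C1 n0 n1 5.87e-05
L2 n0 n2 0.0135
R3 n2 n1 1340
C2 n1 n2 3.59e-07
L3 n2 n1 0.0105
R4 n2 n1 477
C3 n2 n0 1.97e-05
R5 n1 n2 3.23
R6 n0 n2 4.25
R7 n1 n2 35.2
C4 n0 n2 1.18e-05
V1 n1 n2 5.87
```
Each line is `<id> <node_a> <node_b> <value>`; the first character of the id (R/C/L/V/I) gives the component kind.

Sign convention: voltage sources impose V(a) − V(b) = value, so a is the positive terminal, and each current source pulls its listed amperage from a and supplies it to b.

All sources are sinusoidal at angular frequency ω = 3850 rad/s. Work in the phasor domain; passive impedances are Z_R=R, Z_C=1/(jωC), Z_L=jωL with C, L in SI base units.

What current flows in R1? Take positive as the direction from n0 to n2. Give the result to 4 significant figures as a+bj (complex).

-0.09557+0.1027j A

MNA unknowns: 2 node voltages V₁..V_2 plus 1 source current (V1)
I1: z[0]−=0.0563, z[2]+=0.0563
R1: Y=0.04464+0.000j on G[2,0]
R2: Y=0.04132+0.000j on G[2,0]
L1: Y=0.000-0.6026j on G[2,0]
C1: Y=0.000+0.2260j on G[0,1]
L2: Y=0.000-0.01924j on G[0,2]
R3: Y=0.0007463+0.000j on G[2,1]
C2: Y=0.000+0.001382j on G[1,2]
L3: Y=0.000-0.02474j on G[2,1]
R4: Y=0.002096+0.000j on G[2,1]
C3: Y=0.000+0.07585j on G[2,0]
R5: Y=0.3096+0.000j on G[1,2]
R6: Y=0.2353+0.000j on G[0,2]
R7: Y=0.02841+0.000j on G[1,2]
C4: Y=0.000+0.04543j on G[0,2]
V1: row V1−V2=5.87, i_V1 at 1,2
solve → V1=8.011-2.299j, V2=2.141-2.299j
aux → i_V1=-2.520-1.673j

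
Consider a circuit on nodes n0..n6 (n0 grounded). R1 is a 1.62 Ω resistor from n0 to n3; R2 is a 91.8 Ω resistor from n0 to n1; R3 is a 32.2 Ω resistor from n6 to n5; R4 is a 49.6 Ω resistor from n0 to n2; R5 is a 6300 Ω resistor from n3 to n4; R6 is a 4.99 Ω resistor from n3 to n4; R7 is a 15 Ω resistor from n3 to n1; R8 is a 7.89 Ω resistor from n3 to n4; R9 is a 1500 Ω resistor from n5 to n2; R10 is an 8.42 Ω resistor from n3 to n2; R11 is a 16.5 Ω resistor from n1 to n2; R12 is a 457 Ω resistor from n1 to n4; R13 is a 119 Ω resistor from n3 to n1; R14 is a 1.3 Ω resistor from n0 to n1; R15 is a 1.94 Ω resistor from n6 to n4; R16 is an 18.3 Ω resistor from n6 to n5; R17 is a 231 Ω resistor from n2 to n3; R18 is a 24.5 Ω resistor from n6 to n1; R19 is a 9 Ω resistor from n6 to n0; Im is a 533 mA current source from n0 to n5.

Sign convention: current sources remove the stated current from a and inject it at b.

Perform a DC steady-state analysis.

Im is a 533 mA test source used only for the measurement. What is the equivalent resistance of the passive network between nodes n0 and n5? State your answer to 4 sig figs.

MNA unknowns: 6 node voltages V₁..V_6
R1: Y=0.6173 on G[0,3]
R2: Y=0.01089 on G[0,1]
R3: Y=0.03106 on G[6,5]
R4: Y=0.02016 on G[0,2]
R5: Y=0.0001587 on G[3,4]
R6: Y=0.2004 on G[3,4]
R7: Y=0.06667 on G[3,1]
R8: Y=0.1267 on G[3,4]
R9: Y=0.0006667 on G[5,2]
R10: Y=0.1188 on G[3,2]
R11: Y=0.06061 on G[1,2]
R12: Y=0.002188 on G[1,4]
R13: Y=0.008403 on G[3,1]
R14: Y=0.7692 on G[0,1]
R15: Y=0.5155 on G[6,4]
R16: Y=0.05464 on G[6,5]
R17: Y=0.004329 on G[2,3]
R18: Y=0.04082 on G[6,1]
R19: Y=0.1111 on G[6,0]
Im: z[0]−=0.533, z[5]+=0.533
solve → V1=0.1250, V2=0.2943, V3=0.3847, V4=1.204, V5=7.889, V6=1.728

R_eq = 14.80 Ω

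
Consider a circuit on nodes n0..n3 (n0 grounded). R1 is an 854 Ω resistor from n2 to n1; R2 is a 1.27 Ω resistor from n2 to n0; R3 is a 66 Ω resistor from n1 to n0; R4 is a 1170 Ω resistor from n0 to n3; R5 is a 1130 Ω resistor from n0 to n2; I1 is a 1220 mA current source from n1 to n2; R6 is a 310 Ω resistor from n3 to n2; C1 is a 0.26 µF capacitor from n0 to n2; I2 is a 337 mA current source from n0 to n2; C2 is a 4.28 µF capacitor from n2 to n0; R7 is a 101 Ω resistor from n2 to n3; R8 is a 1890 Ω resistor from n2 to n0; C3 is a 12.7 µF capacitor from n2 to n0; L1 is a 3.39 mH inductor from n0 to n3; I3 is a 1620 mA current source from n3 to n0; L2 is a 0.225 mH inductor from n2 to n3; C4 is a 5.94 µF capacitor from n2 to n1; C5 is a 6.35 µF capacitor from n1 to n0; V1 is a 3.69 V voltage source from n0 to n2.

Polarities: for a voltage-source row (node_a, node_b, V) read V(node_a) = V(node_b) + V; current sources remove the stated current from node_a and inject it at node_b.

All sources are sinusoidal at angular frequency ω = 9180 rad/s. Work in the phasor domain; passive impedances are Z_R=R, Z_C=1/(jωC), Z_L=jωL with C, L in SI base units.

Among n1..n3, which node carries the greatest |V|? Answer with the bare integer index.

1

Element admittances at ω=9180 rad/s:
  Y(R1) = 0.001171+0.000j S between n2,n1
  Y(R2) = 0.7874+0.000j S between n2,n0
  Y(R3) = 0.01515+0.000j S between n1,n0
  Y(R4) = 0.0008547+0.000j S between n0,n3
  Y(R5) = 0.0008850+0.000j S between n0,n2
  I1: injects 1.22 A into n2 (from n1)
  Y(R6) = 0.003226+0.000j S between n3,n2
  Y(C1) = 0.000+0.002387j S between n0,n2
  I2: injects 0.337 A into n2 (from n0)
  Y(C2) = 0.000+0.03929j S between n2,n0
  Y(R7) = 0.009901+0.000j S between n2,n3
  Y(R8) = 0.0005291+0.000j S between n2,n0
  Y(C3) = 0.000+0.1166j S between n2,n0
  Y(L1) = 0.000-0.03213j S between n0,n3
  I3: injects 1.62 A into n0 (from n3)
  Y(L2) = 0.000-0.4841j S between n2,n3
  Y(C4) = 0.000+0.05453j S between n2,n1
  Y(C5) = 0.000+0.05829j S between n1,n0
  V1: constraint V(n0)−V(n2) = 3.69
Assemble and solve the 4×4 MNA system:
  V(n1)=-3.285+10.38j  V(n2)=-3.690+0.000j  V(n3)=-3.545-3.136j
  i(V1)=-2.386-0.5070j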